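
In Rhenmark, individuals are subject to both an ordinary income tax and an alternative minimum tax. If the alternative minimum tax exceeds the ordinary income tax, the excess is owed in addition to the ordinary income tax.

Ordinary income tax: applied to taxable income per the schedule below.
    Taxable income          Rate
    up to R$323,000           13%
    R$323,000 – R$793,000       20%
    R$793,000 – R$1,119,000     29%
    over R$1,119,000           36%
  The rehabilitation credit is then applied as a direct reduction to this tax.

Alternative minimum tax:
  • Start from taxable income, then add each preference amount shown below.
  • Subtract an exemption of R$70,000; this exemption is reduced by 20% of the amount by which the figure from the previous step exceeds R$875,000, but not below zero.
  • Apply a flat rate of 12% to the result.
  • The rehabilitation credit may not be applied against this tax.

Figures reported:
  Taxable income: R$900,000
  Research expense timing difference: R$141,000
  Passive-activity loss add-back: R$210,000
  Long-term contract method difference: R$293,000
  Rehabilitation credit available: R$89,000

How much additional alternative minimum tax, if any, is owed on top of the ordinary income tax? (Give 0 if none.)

Ordinary income tax:
  R$323,000 × 13% = R$41,990
  R$470,000 × 20% = R$94,000
  R$107,000 × 29% = R$31,030
  → R$167,020
  Less rehabilitation credit R$89,000 → R$78,020

Alternative minimum tax:
  Adjusted income: R$900,000 + R$141,000 + R$210,000 + R$293,000 = R$1,544,000
  Exemption: 20% × (R$1,544,000 − R$875,000) = R$133,800 ≥ R$70,000, so the exemption is fully phased out
  Base: R$1,544,000 − R$0 = R$1,544,000
  R$1,544,000 × 12% = R$185,280

Excess of alternative minimum tax over ordinary income tax: R$185,280 − R$78,020 = R$107,260.

R$107,260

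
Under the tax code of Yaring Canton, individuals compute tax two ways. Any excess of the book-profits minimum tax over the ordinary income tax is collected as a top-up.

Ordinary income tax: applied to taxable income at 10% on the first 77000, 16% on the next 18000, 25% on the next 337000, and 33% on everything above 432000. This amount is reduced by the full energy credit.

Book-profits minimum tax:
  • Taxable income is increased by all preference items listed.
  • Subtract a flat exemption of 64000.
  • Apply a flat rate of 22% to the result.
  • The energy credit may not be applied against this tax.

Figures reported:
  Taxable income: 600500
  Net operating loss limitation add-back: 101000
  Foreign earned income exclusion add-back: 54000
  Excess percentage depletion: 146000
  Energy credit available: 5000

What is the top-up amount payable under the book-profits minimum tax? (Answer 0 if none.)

Book-profits minimum tax:
  Adjusted income: 600500 + 101000 + 54000 + 146000 = 901500
  Less exemption 64000 → base 837500
  837500 × 22% = 184250

Ordinary income tax:
  77000 × 10% = 7700
  18000 × 16% = 2880
  337000 × 25% = 84250
  168500 × 33% = 55605
  → 150435
  Less energy credit 5000 → 145435

Excess of book-profits minimum tax over ordinary income tax: 184250 − 145435 = 38815.

38815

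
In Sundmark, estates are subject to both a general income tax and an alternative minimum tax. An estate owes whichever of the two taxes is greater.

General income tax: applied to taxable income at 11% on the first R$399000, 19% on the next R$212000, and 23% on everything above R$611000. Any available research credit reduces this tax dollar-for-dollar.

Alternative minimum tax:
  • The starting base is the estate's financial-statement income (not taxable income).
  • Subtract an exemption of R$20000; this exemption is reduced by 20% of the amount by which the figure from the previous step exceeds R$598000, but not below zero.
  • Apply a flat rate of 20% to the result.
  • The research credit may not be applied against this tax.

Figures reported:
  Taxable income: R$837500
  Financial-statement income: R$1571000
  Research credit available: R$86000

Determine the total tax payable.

R$314200

Alternative minimum tax:
  Base (financial-statement income): R$1571000
  Exemption: 20% × (R$1571000 − R$598000) = R$194600 ≥ R$20000, so the exemption is fully phased out
  Base: R$1571000 − R$0 = R$1571000
  R$1571000 × 20% = R$314200

General income tax:
  R$399000 × 11% = R$43890
  R$212000 × 19% = R$40280
  R$226500 × 23% = R$52095
  → R$136265
  Less research credit R$86000 → R$50265

R$314200 > R$50265, so the alternative minimum tax is the binding amount.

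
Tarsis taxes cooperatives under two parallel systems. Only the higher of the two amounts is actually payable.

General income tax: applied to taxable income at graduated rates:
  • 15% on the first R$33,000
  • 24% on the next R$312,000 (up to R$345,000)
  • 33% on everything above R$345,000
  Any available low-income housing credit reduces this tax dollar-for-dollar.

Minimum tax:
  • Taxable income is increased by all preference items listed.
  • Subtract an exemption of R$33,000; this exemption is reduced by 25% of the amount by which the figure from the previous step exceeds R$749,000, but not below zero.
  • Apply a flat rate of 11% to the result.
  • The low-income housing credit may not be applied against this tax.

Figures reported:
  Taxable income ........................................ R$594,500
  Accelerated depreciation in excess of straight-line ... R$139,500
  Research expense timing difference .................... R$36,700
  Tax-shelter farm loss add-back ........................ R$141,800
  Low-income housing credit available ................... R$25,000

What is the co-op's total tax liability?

General income tax:
  R$33,000 × 15% = R$4,950
  R$312,000 × 24% = R$74,880
  R$249,500 × 33% = R$82,335
  → R$162,165
  Less low-income housing credit R$25,000 → R$137,165

Minimum tax:
  Adjusted income: R$594,500 + R$139,500 + R$36,700 + R$141,800 = R$912,500
  Exemption: 25% × (R$912,500 − R$749,000) = R$40,875 ≥ R$33,000, so the exemption is fully phased out
  Base: R$912,500 − R$0 = R$912,500
  R$912,500 × 11% = R$100,375

R$137,165 > R$100,375, so the general income tax governs.

R$137,165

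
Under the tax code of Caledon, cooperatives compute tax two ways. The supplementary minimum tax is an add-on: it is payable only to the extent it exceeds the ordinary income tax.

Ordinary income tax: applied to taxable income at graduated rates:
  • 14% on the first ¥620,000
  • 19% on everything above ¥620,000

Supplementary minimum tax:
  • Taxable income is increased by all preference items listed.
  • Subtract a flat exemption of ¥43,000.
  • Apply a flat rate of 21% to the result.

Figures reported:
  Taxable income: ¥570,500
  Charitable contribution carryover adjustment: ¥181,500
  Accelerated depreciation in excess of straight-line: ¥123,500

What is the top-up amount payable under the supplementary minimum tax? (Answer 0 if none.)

¥94,955

Supplementary minimum tax:
  Adjusted income: ¥570,500 + ¥181,500 + ¥123,500 = ¥875,500
  Less exemption ¥43,000 → base ¥832,500
  ¥832,500 × 21% = ¥174,825

Ordinary income tax:
  ¥570,500 × 14% = ¥79,870

Excess of supplementary minimum tax over ordinary income tax: ¥174,825 − ¥79,870 = ¥94,955.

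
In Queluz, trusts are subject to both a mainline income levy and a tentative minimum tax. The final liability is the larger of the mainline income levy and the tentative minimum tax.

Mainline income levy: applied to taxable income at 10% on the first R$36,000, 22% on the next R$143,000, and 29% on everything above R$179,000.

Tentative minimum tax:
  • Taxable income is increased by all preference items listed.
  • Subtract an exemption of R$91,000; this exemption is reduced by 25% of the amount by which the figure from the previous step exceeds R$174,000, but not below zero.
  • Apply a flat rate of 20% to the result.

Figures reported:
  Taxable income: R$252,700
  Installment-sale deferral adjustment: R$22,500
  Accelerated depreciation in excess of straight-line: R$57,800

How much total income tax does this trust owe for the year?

Mainline income levy:
  R$36,000 × 10% = R$3,600
  R$143,000 × 22% = R$31,460
  R$73,700 × 29% = R$21,373
  → R$56,433

Tentative minimum tax:
  Adjusted income: R$252,700 + R$22,500 + R$57,800 = R$333,000
  Exemption: R$91,000 − 25% × (R$333,000 − R$174,000) = R$91,000 − R$39,750 = R$51,250
  Base: R$333,000 − R$51,250 = R$281,750
  R$281,750 × 20% = R$56,350

R$56,433 > R$56,350, so the mainline income levy governs.

R$56,433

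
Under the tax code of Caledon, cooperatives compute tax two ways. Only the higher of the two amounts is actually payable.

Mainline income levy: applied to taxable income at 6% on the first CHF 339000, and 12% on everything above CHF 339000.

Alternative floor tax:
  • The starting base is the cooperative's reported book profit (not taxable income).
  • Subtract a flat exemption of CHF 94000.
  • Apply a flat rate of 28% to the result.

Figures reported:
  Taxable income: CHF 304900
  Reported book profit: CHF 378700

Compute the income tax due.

Mainline income levy:
  CHF 304900 × 6% = CHF 18294

Alternative floor tax:
  Base (reported book profit): CHF 378700
  Less exemption CHF 94000 → base CHF 284700
  CHF 284700 × 28% = CHF 79716

CHF 79716 > CHF 18294, so the alternative floor tax is the binding amount.

CHF 79716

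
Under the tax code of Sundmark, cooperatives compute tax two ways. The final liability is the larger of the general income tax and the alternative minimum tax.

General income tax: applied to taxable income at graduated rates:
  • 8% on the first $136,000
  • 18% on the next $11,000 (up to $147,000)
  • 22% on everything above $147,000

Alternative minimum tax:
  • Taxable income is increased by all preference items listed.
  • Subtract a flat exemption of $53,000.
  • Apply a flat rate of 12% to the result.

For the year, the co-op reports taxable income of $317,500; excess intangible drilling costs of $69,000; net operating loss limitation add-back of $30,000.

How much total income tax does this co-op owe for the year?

General income tax:
  $136,000 × 8% = $10,880
  $11,000 × 18% = $1,980
  $170,500 × 22% = $37,510
  → $50,370

Alternative minimum tax:
  Adjusted income: $317,500 + $69,000 + $30,000 = $416,500
  Less exemption $53,000 → base $363,500
  $363,500 × 12% = $43,620

$50,370 > $43,620, so the general income tax governs.

$50,370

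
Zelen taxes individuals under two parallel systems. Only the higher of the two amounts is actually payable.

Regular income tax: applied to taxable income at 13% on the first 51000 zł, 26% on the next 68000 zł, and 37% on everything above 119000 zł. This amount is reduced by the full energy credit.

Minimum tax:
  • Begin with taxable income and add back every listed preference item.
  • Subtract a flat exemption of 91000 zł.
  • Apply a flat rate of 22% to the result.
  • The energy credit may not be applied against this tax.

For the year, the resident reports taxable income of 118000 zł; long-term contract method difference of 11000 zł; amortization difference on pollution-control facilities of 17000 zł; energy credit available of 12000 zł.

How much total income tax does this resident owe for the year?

12100 zł

Regular income tax:
  51000 zł × 13% = 6630 zł
  67000 zł × 26% = 17420 zł
  → 24050 zł
  Less energy credit 12000 zł → 12050 zł

Minimum tax:
  Adjusted income: 118000 zł + 11000 zł + 17000 zł = 146000 zł
  Less exemption 91000 zł → base 55000 zł
  55000 zł × 22% = 12100 zł

12100 zł > 12050 zł, so the minimum tax is the binding amount.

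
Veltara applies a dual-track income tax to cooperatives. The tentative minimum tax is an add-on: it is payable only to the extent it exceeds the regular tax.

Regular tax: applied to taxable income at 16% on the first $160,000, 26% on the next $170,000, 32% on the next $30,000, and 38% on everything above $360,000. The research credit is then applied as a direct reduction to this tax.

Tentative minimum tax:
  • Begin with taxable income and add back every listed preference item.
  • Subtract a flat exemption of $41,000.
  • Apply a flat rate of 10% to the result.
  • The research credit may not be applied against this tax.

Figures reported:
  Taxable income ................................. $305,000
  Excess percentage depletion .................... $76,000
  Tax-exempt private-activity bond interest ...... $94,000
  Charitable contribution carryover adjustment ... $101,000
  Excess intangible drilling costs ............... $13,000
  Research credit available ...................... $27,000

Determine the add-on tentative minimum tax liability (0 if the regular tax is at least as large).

$18,500

Tentative minimum tax:
  Adjusted income: $305,000 + $76,000 + $94,000 + $101,000 + $13,000 = $589,000
  Less exemption $41,000 → base $548,000
  $548,000 × 10% = $54,800

Regular tax:
  $160,000 × 16% = $25,600
  $145,000 × 26% = $37,700
  → $63,300
  Less research credit $27,000 → $36,300

Excess of tentative minimum tax over regular tax: $54,800 − $36,300 = $18,500.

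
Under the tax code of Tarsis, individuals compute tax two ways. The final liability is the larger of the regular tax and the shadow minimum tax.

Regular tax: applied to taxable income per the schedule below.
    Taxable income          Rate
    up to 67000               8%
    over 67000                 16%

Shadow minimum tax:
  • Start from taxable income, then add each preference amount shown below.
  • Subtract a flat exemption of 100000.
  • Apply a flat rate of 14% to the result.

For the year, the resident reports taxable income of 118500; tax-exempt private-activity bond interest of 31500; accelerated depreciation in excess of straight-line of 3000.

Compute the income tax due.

13600

Regular tax:
  67000 × 8% = 5360
  51500 × 16% = 8240
  → 13600

Shadow minimum tax:
  Adjusted income: 118500 + 31500 + 3000 = 153000
  Less exemption 100000 → base 53000
  53000 × 14% = 7420

13600 > 7420, so the regular tax governs.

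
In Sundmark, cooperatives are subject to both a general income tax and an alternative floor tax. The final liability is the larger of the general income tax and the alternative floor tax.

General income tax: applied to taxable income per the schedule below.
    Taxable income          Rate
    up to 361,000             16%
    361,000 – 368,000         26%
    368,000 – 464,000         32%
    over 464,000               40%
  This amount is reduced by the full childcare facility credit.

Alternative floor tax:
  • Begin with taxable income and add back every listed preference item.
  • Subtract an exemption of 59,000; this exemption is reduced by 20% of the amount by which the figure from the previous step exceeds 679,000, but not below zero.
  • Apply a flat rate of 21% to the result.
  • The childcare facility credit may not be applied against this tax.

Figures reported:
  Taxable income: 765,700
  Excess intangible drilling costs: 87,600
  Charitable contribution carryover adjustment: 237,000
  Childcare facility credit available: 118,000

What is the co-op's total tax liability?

Alternative floor tax:
  Adjusted income: 765,700 + 87,600 + 237,000 = 1,090,300
  Exemption: 20% × (1,090,300 − 679,000) = 82,260 ≥ 59,000, so the exemption is fully phased out
  Base: 1,090,300 − 0 = 1,090,300
  1,090,300 × 21% = 228,963

General income tax:
  361,000 × 16% = 57,760
  7,000 × 26% = 1,820
  96,000 × 32% = 30,720
  301,700 × 40% = 120,680
  → 210,980
  Less childcare facility credit 118,000 → 92,980

228,963 > 92,980, so the alternative floor tax is the binding amount.

228,963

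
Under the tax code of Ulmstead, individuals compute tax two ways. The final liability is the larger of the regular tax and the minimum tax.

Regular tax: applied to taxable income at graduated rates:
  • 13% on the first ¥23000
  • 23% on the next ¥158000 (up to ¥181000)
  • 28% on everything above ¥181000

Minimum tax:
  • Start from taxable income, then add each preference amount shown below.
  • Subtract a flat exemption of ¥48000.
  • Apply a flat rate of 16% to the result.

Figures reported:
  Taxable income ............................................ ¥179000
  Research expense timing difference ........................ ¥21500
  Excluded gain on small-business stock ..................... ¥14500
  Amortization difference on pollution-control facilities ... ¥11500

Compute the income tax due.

¥38870

Minimum tax:
  Adjusted income: ¥179000 + ¥21500 + ¥14500 + ¥11500 = ¥226500
  Less exemption ¥48000 → base ¥178500
  ¥178500 × 16% = ¥28560

Regular tax:
  ¥23000 × 13% = ¥2990
  ¥156000 × 23% = ¥35880
  → ¥38870

¥38870 > ¥28560, so the regular tax governs.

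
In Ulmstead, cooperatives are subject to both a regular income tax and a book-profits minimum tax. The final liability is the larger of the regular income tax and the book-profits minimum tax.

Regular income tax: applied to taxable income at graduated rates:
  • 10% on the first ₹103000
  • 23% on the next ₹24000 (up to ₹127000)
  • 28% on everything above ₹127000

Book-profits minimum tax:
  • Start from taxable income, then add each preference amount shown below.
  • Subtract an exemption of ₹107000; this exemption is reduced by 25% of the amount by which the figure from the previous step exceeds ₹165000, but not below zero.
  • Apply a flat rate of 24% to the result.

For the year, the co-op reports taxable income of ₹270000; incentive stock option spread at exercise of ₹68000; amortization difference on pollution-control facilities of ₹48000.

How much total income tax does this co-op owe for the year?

₹80220

Regular income tax:
  ₹103000 × 10% = ₹10300
  ₹24000 × 23% = ₹5520
  ₹143000 × 28% = ₹40040
  → ₹55860

Book-profits minimum tax:
  Adjusted income: ₹270000 + ₹68000 + ₹48000 = ₹386000
  Exemption: ₹107000 − 25% × (₹386000 − ₹165000) = ₹107000 − ₹55250 = ₹51750
  Base: ₹386000 − ₹51750 = ₹334250
  ₹334250 × 24% = ₹80220

₹80220 > ₹55860, so the book-profits minimum tax is the binding amount.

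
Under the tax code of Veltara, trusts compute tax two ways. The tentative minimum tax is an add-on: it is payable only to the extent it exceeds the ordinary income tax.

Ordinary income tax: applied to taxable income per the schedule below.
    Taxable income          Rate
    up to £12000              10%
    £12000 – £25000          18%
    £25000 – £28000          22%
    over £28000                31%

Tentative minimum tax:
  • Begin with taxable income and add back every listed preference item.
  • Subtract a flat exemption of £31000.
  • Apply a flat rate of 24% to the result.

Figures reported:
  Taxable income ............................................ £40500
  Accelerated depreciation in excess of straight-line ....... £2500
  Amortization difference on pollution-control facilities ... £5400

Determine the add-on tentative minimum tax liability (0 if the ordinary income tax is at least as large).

£0

Ordinary income tax:
  £12000 × 10% = £1200
  £13000 × 18% = £2340
  £3000 × 22% = £660
  £12500 × 31% = £3875
  → £8075

Tentative minimum tax:
  Adjusted income: £40500 + £2500 + £5400 = £48400
  Less exemption £31000 → base £17400
  £17400 × 24% = £4176

£4176 ≤ £8075, so no add-on is due.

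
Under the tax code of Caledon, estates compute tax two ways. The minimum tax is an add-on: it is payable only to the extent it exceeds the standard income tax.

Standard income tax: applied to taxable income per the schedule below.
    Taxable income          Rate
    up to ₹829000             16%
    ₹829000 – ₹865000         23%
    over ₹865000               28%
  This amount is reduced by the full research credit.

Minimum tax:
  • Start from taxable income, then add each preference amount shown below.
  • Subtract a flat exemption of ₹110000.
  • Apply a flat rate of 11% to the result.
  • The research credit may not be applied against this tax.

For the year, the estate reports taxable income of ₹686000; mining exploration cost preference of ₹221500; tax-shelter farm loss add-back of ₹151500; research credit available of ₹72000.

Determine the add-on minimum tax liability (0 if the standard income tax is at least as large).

₹66630

Minimum tax:
  Adjusted income: ₹686000 + ₹221500 + ₹151500 = ₹1059000
  Less exemption ₹110000 → base ₹949000
  ₹949000 × 11% = ₹104390

Standard income tax:
  ₹686000 × 16% = ₹109760
  Less research credit ₹72000 → ₹37760

Excess of minimum tax over standard income tax: ₹104390 − ₹37760 = ₹66630.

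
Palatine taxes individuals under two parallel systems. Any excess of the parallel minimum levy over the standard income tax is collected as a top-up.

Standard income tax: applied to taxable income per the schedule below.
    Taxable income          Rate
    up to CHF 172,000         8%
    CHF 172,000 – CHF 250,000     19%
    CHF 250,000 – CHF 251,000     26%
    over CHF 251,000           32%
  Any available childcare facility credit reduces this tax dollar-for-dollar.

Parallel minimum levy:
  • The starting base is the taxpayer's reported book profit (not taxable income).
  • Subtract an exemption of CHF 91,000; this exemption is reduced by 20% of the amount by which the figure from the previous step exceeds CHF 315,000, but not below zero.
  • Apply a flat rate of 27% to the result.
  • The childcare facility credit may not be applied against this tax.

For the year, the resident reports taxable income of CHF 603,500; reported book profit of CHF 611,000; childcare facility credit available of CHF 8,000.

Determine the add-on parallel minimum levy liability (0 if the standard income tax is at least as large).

Parallel minimum levy:
  Base (reported book profit): CHF 611,000
  Exemption: CHF 91,000 − 20% × (CHF 611,000 − CHF 315,000) = CHF 91,000 − CHF 59,200 = CHF 31,800
  Base: CHF 611,000 − CHF 31,800 = CHF 579,200
  CHF 579,200 × 27% = CHF 156,384

Standard income tax:
  CHF 172,000 × 8% = CHF 13,760
  CHF 78,000 × 19% = CHF 14,820
  CHF 1,000 × 26% = CHF 260
  CHF 352,500 × 32% = CHF 112,800
  → CHF 141,640
  Less childcare facility credit CHF 8,000 → CHF 133,640

Excess of parallel minimum levy over standard income tax: CHF 156,384 − CHF 133,640 = CHF 22,744.

CHF 22,744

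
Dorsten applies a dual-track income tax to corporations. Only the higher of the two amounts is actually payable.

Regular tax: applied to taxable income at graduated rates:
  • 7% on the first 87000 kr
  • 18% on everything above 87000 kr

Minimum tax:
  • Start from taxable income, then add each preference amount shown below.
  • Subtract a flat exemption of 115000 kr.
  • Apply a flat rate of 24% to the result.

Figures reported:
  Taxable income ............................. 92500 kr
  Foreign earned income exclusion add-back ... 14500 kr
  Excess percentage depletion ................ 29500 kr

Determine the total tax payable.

Minimum tax:
  Adjusted income: 92500 kr + 14500 kr + 29500 kr = 136500 kr
  Less exemption 115000 kr → base 21500 kr
  21500 kr × 24% = 5160 kr

Regular tax:
  87000 kr × 7% = 6090 kr
  5500 kr × 18% = 990 kr
  → 7080 kr

7080 kr > 5160 kr, so the regular tax governs.

7080 kr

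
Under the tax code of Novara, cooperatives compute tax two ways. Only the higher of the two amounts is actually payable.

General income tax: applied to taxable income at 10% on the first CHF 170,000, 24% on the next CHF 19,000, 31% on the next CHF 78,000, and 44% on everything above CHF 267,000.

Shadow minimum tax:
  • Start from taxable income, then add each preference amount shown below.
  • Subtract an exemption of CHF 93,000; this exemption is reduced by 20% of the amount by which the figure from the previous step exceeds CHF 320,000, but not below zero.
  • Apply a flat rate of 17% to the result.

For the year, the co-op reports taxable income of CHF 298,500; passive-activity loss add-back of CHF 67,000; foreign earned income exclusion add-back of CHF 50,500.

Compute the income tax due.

CHF 59,600

General income tax:
  CHF 170,000 × 10% = CHF 17,000
  CHF 19,000 × 24% = CHF 4,560
  CHF 78,000 × 31% = CHF 24,180
  CHF 31,500 × 44% = CHF 13,860
  → CHF 59,600

Shadow minimum tax:
  Adjusted income: CHF 298,500 + CHF 67,000 + CHF 50,500 = CHF 416,000
  Exemption: CHF 93,000 − 20% × (CHF 416,000 − CHF 320,000) = CHF 93,000 − CHF 19,200 = CHF 73,800
  Base: CHF 416,000 − CHF 73,800 = CHF 342,200
  CHF 342,200 × 17% = CHF 58,174

CHF 59,600 > CHF 58,174, so the general income tax governs.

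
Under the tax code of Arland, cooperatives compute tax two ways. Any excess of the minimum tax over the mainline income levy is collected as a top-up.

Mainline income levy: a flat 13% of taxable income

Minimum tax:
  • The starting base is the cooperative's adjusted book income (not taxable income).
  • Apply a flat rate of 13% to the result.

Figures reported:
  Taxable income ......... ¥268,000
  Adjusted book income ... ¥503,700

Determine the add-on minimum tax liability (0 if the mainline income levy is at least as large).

¥30,641

Mainline income levy:
  ¥268,000 × 13% = ¥34,840

Minimum tax:
  Base (adjusted book income): ¥503,700
  ¥503,700 × 13% = ¥65,481

Excess of minimum tax over mainline income levy: ¥65,481 − ¥34,840 = ¥30,641.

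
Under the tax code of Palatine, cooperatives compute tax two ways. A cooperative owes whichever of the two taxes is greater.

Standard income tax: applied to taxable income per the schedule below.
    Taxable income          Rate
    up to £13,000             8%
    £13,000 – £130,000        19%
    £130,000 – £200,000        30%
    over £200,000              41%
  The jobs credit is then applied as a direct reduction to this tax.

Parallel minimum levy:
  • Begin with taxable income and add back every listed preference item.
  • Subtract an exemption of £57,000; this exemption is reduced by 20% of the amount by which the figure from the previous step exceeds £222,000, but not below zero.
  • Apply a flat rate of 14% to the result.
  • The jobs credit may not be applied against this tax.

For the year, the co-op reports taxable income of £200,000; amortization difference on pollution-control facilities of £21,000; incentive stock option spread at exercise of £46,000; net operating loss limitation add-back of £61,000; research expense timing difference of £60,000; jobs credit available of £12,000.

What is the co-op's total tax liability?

£50,988

Standard income tax:
  £13,000 × 8% = £1,040
  £117,000 × 19% = £22,230
  £70,000 × 30% = £21,000
  → £44,270
  Less jobs credit £12,000 → £32,270

Parallel minimum levy:
  Adjusted income: £200,000 + £21,000 + £46,000 + £61,000 + £60,000 = £388,000
  Exemption: £57,000 − 20% × (£388,000 − £222,000) = £57,000 − £33,200 = £23,800
  Base: £388,000 − £23,800 = £364,200
  £364,200 × 14% = £50,988

£50,988 > £32,270, so the parallel minimum levy is the binding amount.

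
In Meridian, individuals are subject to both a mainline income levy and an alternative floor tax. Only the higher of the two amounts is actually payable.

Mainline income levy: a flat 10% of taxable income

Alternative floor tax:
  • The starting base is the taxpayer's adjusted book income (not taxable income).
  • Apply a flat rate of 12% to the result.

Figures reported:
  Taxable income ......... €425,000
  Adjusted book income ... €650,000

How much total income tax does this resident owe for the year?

€78,000

Mainline income levy:
  €425,000 × 10% = €42,500

Alternative floor tax:
  Base (adjusted book income): €650,000
  €650,000 × 12% = €78,000

€78,000 > €42,500, so the alternative floor tax is the binding amount.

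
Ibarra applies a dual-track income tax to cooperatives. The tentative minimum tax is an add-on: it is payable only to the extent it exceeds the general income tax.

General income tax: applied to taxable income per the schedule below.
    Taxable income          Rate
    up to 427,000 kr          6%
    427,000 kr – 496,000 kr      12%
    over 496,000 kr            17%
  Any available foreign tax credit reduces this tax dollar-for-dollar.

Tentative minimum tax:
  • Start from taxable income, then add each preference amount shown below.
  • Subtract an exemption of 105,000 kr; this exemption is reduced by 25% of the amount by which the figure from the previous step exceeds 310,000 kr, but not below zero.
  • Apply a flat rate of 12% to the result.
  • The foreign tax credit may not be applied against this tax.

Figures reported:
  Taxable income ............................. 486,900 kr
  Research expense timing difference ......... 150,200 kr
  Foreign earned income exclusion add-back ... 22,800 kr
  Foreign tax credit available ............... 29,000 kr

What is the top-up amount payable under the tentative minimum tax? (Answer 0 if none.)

73,277 kr

General income tax:
  427,000 kr × 6% = 25,620 kr
  59,900 kr × 12% = 7,188 kr
  → 32,808 kr
  Less foreign tax credit 29,000 kr → 3,808 kr

Tentative minimum tax:
  Adjusted income: 486,900 kr + 150,200 kr + 22,800 kr = 659,900 kr
  Exemption: 105,000 kr − 25% × (659,900 kr − 310,000 kr) = 105,000 kr − 87,475 kr = 17,525 kr
  Base: 659,900 kr − 17,525 kr = 642,375 kr
  642,375 kr × 12% = 77,085 kr

Excess of tentative minimum tax over general income tax: 77,085 kr − 3,808 kr = 73,277 kr.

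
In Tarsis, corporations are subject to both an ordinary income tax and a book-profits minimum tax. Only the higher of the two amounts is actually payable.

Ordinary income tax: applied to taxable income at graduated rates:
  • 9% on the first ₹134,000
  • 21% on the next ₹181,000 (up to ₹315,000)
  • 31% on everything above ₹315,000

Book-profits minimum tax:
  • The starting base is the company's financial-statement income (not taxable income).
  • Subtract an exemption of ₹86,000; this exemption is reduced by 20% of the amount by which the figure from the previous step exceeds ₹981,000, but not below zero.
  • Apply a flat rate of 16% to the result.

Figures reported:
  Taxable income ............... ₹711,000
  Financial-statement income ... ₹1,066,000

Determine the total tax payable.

₹172,830

Book-profits minimum tax:
  Base (financial-statement income): ₹1,066,000
  Exemption: ₹86,000 − 20% × (₹1,066,000 − ₹981,000) = ₹86,000 − ₹17,000 = ₹69,000
  Base: ₹1,066,000 − ₹69,000 = ₹997,000
  ₹997,000 × 16% = ₹159,520

Ordinary income tax:
  ₹134,000 × 9% = ₹12,060
  ₹181,000 × 21% = ₹38,010
  ₹396,000 × 31% = ₹122,760
  → ₹172,830

₹172,830 > ₹159,520, so the ordinary income tax governs.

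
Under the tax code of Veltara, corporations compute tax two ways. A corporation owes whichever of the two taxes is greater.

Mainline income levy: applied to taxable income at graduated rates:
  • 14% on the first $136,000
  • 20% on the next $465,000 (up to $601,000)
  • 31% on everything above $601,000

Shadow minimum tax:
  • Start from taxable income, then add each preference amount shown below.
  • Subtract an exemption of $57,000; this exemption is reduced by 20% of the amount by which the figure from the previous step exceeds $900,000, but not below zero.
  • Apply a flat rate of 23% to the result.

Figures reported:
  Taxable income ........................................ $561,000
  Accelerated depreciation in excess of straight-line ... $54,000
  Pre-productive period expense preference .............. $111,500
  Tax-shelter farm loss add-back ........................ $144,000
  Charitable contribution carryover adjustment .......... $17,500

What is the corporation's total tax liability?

$191,130

Shadow minimum tax:
  Adjusted income: $561,000 + $54,000 + $111,500 + $144,000 + $17,500 = $888,000
  Exemption: $888,000 ≤ $900,000, so full $57,000 applies
  Base: $888,000 − $57,000 = $831,000
  $831,000 × 23% = $191,130

Mainline income levy:
  $136,000 × 14% = $19,040
  $425,000 × 20% = $85,000
  → $104,040

$191,130 > $104,040, so the shadow minimum tax is the binding amount.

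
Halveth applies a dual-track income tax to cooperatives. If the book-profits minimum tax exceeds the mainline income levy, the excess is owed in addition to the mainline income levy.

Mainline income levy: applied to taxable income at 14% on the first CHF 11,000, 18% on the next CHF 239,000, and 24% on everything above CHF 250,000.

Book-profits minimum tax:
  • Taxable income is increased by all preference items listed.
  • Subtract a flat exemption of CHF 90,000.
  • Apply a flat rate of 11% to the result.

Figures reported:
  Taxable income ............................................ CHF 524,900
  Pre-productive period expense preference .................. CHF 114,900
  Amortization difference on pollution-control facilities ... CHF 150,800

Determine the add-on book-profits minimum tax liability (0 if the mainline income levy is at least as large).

CHF 0

Mainline income levy:
  CHF 11,000 × 14% = CHF 1,540
  CHF 239,000 × 18% = CHF 43,020
  CHF 274,900 × 24% = CHF 65,976
  → CHF 110,536

Book-profits minimum tax:
  Adjusted income: CHF 524,900 + CHF 114,900 + CHF 150,800 = CHF 790,600
  Less exemption CHF 90,000 → base CHF 700,600
  CHF 700,600 × 11% = CHF 77,066

CHF 77,066 ≤ CHF 110,536, so no add-on is due.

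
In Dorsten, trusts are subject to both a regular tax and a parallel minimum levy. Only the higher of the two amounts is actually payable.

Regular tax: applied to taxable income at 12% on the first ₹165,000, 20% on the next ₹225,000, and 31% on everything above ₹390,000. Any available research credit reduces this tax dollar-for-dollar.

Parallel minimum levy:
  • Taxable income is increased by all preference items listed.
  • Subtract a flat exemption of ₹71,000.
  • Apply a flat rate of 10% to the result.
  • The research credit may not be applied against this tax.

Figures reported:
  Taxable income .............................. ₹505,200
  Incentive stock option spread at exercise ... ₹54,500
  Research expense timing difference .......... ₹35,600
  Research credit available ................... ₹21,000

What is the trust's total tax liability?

Parallel minimum levy:
  Adjusted income: ₹505,200 + ₹54,500 + ₹35,600 = ₹595,300
  Less exemption ₹71,000 → base ₹524,300
  ₹524,300 × 10% = ₹52,430

Regular tax:
  ₹165,000 × 12% = ₹19,800
  ₹225,000 × 20% = ₹45,000
  ₹115,200 × 31% = ₹35,712
  → ₹100,512
  Less research credit ₹21,000 → ₹79,512

₹79,512 > ₹52,430, so the regular tax governs.

₹79,512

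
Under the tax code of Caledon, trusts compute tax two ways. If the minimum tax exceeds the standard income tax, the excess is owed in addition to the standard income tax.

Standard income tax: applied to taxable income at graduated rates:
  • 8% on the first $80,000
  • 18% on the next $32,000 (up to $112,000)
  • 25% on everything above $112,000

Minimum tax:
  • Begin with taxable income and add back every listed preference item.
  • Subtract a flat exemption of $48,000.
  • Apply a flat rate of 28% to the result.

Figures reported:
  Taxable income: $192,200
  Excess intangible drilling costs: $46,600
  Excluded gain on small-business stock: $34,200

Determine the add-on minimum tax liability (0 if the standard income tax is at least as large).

Standard income tax:
  $80,000 × 8% = $6,400
  $32,000 × 18% = $5,760
  $80,200 × 25% = $20,050
  → $32,210

Minimum tax:
  Adjusted income: $192,200 + $46,600 + $34,200 = $273,000
  Less exemption $48,000 → base $225,000
  $225,000 × 28% = $63,000

Excess of minimum tax over standard income tax: $63,000 − $32,210 = $30,790.

$30,790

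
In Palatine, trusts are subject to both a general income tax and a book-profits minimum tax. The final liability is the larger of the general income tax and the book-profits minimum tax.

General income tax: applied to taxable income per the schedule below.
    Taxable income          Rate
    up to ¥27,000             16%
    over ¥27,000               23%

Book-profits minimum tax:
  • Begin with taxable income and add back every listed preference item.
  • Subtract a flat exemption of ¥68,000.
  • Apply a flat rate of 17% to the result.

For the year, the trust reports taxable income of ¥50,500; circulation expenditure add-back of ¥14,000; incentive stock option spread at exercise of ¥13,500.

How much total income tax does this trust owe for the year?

¥9,725

General income tax:
  ¥27,000 × 16% = ¥4,320
  ¥23,500 × 23% = ¥5,405
  → ¥9,725

Book-profits minimum tax:
  Adjusted income: ¥50,500 + ¥14,000 + ¥13,500 = ¥78,000
  Less exemption ¥68,000 → base ¥10,000
  ¥10,000 × 17% = ¥1,700

¥9,725 > ¥1,700, so the general income tax governs.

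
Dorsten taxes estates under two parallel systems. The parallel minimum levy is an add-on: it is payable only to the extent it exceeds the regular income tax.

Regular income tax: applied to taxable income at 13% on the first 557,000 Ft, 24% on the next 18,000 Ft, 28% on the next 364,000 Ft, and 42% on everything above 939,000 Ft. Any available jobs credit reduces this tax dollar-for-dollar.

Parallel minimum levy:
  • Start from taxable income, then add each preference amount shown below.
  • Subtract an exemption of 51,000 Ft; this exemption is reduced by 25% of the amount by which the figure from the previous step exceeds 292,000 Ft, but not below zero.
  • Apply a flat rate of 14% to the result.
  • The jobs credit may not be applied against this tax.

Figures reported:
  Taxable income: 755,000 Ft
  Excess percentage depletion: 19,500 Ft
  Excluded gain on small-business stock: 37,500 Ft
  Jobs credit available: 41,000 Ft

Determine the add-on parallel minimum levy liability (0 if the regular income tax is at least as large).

27,550 Ft

Regular income tax:
  557,000 Ft × 13% = 72,410 Ft
  18,000 Ft × 24% = 4,320 Ft
  180,000 Ft × 28% = 50,400 Ft
  → 127,130 Ft
  Less jobs credit 41,000 Ft → 86,130 Ft

Parallel minimum levy:
  Adjusted income: 755,000 Ft + 19,500 Ft + 37,500 Ft = 812,000 Ft
  Exemption: 25% × (812,000 Ft − 292,000 Ft) = 130,000 Ft ≥ 51,000 Ft, so the exemption is fully phased out
  Base: 812,000 Ft − 0 Ft = 812,000 Ft
  812,000 Ft × 14% = 113,680 Ft

Excess of parallel minimum levy over regular income tax: 113,680 Ft − 86,130 Ft = 27,550 Ft.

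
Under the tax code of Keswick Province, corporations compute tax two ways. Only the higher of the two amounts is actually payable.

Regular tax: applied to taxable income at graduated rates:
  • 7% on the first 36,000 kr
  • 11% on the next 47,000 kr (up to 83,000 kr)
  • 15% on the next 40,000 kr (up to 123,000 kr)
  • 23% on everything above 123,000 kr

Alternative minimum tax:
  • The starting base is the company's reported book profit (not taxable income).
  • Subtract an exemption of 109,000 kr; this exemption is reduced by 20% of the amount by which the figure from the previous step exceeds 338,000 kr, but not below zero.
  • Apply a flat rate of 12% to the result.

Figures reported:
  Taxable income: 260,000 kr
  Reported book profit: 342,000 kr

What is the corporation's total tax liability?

Regular tax:
  36,000 kr × 7% = 2,520 kr
  47,000 kr × 11% = 5,170 kr
  40,000 kr × 15% = 6,000 kr
  137,000 kr × 23% = 31,510 kr
  → 45,200 kr

Alternative minimum tax:
  Base (reported book profit): 342,000 kr
  Exemption: 109,000 kr − 20% × (342,000 kr − 338,000 kr) = 109,000 kr − 800 kr = 108,200 kr
  Base: 342,000 kr − 108,200 kr = 233,800 kr
  233,800 kr × 12% = 28,056 kr

45,200 kr > 28,056 kr, so the regular tax governs.

45,200 kr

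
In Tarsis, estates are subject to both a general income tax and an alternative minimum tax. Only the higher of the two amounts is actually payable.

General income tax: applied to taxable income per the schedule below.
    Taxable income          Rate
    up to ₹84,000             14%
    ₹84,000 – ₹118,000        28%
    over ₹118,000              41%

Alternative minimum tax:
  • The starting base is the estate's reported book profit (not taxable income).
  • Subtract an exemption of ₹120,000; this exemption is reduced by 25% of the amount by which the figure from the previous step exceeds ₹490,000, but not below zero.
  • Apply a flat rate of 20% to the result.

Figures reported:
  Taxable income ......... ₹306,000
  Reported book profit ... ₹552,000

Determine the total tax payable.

Alternative minimum tax:
  Base (reported book profit): ₹552,000
  Exemption: ₹120,000 − 25% × (₹552,000 − ₹490,000) = ₹120,000 − ₹15,500 = ₹104,500
  Base: ₹552,000 − ₹104,500 = ₹447,500
  ₹447,500 × 20% = ₹89,500

General income tax:
  ₹84,000 × 14% = ₹11,760
  ₹34,000 × 28% = ₹9,520
  ₹188,000 × 41% = ₹77,080
  → ₹98,360

₹98,360 > ₹89,500, so the general income tax governs.

₹98,360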